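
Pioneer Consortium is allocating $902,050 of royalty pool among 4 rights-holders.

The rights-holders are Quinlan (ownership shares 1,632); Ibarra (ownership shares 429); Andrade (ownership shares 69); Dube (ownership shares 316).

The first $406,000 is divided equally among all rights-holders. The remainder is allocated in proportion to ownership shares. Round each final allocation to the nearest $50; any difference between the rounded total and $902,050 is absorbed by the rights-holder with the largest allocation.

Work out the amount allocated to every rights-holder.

First tranche $406,000 split equally: $101,500 each.
Remainder $496,050 by ownership shares (total 2,446): Quinlan 330,970.40 → $330,950; Ibarra 87,001.41 → $87,000; Andrade 13,993.23 → $14,000; Dube 64,084.96 → $64,100.
Totals: Quinlan $101,500 + $330,950 = $432,450; Ibarra $101,500 + $87,000 = $188,500; Andrade $101,500 + $14,000 = $115,500; Dube $101,500 + $64,100 = $165,600.

Quinlan: $432,450 · Ibarra: $188,500 · Andrade: $115,500 · Dube: $165,600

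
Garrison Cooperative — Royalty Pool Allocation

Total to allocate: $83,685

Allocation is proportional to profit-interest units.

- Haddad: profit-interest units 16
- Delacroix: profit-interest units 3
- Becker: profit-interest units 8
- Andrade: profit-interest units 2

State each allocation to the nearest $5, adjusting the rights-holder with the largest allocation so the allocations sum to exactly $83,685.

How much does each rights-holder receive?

Haddad: $46,175 · Delacroix: $8,655 · Becker: $23,085 · Andrade: $5,770

Sum of profit-interest units: 29.
Proportional shares: Haddad 16/29 × $83,685 = 46,171.03; Delacroix 3/29 × $83,685 = 8,657.07; Becker 8/29 × $83,685 = 23,085.52; Andrade 2/29 × $83,685 = 5,771.38.
After rounding ($5): Haddad $46,170; Delacroix $8,655; Becker $23,085; Andrade $5,770. Sum = $83,680.
Difference $83,685 − $83,680 = +$5 applied to largest allocation (Haddad): Haddad becomes $46,175.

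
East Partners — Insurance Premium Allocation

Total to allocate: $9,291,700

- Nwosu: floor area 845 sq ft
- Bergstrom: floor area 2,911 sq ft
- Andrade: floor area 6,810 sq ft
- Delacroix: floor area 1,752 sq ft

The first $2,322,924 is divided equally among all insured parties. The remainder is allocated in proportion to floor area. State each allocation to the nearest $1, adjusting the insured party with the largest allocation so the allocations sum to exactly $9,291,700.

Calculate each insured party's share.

Equal tier: $2,322,924 ÷ 4 = $580,731 apiece.
Remainder $6,968,776 by floor area (total 12,318): Nwosu 478,049.66 → $478,050; Bergstrom 1,646,866.94 → $1,646,867; Andrade 3,852,684.25 → $3,852,684; Delacroix 991,175.15 → $991,175.
Totals: Nwosu $580,731 + $478,050 = $1,058,781; Bergstrom $580,731 + $1,646,867 = $2,227,598; Andrade $580,731 + $3,852,684 = $4,433,415; Delacroix $580,731 + $991,175 = $1,571,906.

Nwosu: $1,058,781; Bergstrom: $2,227,598; Andrade: $4,433,415; Delacroix: $1,571,906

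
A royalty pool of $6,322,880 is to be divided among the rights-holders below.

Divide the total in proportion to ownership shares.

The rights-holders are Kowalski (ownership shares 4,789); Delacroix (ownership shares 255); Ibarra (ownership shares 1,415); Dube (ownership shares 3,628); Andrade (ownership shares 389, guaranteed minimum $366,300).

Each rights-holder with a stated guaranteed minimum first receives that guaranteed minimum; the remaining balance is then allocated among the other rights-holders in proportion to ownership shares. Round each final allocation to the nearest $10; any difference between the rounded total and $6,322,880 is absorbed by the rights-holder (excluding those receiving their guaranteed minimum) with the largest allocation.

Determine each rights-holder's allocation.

Minimums first: Andrade $366,300. Residual $5,956,580.
Residual split over remaining ownership shares 10,087: Kowalski 2,828,002.54 → $2,828,000; Delacroix 150,582.72 → $150,580; Ibarra 835,586.47 → $835,590; Dube 2,142,408.27 → $2,142,410.

Kowalski: $2,828,000 | Delacroix: $150,580 | Ibarra: $835,590 | Dube: $2,142,410 | Andrade: $366,300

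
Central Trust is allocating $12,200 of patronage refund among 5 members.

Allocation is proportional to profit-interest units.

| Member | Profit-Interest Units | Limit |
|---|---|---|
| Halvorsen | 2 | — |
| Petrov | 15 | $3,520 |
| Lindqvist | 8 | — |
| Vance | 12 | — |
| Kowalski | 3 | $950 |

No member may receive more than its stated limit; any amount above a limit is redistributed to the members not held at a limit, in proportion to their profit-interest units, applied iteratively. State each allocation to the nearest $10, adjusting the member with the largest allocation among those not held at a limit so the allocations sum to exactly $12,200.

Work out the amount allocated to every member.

Halvorsen: $700 · Petrov: $3,520 · Lindqvist: $2,810 · Vance: $4,220 · Kowalski: $950

Sum of profit-interest units: 40.
Pro-rata shares before constraints: Halvorsen 610.00; Petrov 4,575.00; Lindqvist 2,440.00; Vance 3,660.00; Kowalski 915.00.
Cap binds for Petrov ($3,520); remaining pool $8,680 reallocated over remaining profit-interest units 25.
Cap binds for Kowalski ($950); remaining pool $7,730 reallocated over remaining profit-interest units 22.
Remaining shares: Halvorsen 702.73 → $700; Lindqvist 2,810.91 → $2,810; Vance 4,216.36 → $4,220.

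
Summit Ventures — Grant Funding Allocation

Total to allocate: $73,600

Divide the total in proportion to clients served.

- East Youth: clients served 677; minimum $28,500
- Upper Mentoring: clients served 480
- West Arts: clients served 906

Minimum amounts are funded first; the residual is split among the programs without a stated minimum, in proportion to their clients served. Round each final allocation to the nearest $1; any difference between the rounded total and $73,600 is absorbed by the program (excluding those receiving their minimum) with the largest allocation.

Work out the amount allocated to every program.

East Youth: $28,500 | Upper Mentoring: $15,619 | West Arts: $29,481

Guaranteed amounts: East Youth $28,500. Remaining pool $45,100.
Remaining pool split over remaining clients served 1,386: Upper Mentoring 15,619.05 → $15,619; West Arts 29,480.95 → $29,481.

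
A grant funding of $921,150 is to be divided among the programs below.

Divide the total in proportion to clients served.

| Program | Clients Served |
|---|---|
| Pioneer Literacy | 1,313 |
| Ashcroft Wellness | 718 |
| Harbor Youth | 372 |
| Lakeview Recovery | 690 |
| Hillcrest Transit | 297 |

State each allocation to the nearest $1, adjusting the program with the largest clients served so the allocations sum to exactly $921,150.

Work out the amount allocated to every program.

Clients served total: 3,390.
Raw shares: Pioneer Literacy 1,313/3,390 × $921,150 = 356,775.80; Ashcroft Wellness 718/3,390 × $921,150 = 195,099.03; Harbor Youth 372/3,390 × $921,150 = 101,081.95; Lakeview Recovery 690/3,390 × $921,150 = 187,490.71; Hillcrest Transit 297/3,390 × $921,150 = 80,702.52.
Rounded to nearest $1: Pioneer Literacy $356,776; Ashcroft Wellness $195,099; Harbor Youth $101,082; Lakeview Recovery $187,491; Hillcrest Transit $80,703. Sum = $921,151.
Difference $921,150 − $921,151 = −$1 applied to largest clients served (Pioneer Literacy): Pioneer Literacy becomes $356,775.

Pioneer Literacy: $356,775 | Ashcroft Wellness: $195,099 | Harbor Youth: $101,082 | Lakeview Recovery: $187,491 | Hillcrest Transit: $80,703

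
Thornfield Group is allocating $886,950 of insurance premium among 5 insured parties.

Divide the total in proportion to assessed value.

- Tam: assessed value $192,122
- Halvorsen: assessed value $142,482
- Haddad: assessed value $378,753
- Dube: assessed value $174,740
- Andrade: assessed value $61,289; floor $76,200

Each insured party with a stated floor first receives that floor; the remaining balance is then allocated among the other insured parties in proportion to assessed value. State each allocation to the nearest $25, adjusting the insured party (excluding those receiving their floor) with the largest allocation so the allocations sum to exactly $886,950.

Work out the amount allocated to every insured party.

Tam: $175,400 | Halvorsen: $130,075 | Haddad: $345,750 | Dube: $159,525 | Andrade: $76,200

Guaranteed amounts: Andrade $76,200. Residual $810,750.
Residual split over remaining assessed value 888,097: Tam 175,389.53 → $175,400; Halvorsen 130,072.82 → $130,075; Haddad 345,766.28 → $345,775; Dube 159,521.38 → $159,525.
Rounding difference −$25 applied to Haddad → $345,750.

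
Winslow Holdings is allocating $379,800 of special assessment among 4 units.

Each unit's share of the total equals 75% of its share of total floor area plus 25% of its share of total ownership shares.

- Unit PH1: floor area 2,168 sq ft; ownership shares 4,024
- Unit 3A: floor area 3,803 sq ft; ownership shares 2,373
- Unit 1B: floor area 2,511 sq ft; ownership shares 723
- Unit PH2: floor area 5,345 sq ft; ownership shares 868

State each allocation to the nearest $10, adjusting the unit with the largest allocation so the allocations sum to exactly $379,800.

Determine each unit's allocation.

Floor area total 13,827; ownership shares total 7,988.
Blended shares (75% floor area + 25% ownership shares): Unit PH1 0.2435; Unit 3A 0.2805; Unit 1B 0.1588; Unit PH2 0.3171.
Unrounded shares: Unit PH1 92,494.56; Unit 3A 106,552.45; Unit 1B 60,323.10; Unit PH2 120,429.89.
At nearest $10: Unit PH1 $92,490; Unit 3A $106,550; Unit 1B $60,320; Unit PH2 $120,430. Sum = $379,790.
Difference $379,800 − $379,790 = +$10 applied to largest allocation (Unit PH2): Unit PH2 becomes $120,440.

Unit PH1: $92,490 | Unit 3A: $106,550 | Unit 1B: $60,320 | Unit PH2: $120,440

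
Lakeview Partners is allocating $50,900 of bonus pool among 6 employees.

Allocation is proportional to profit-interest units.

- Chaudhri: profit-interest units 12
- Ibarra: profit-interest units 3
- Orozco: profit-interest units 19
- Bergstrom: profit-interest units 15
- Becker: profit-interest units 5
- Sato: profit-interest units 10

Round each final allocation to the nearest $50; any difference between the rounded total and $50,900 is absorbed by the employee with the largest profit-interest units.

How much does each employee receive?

Chaudhri: $9,550 | Ibarra: $2,400 | Orozco: $15,050 | Bergstrom: $11,950 | Becker: $4,000 | Sato: $7,950

Profit-interest units total: 64.
Pro-rata amounts: Chaudhri 12/64 × $50,900 = 9,543.75; Ibarra 3/64 × $50,900 = 2,385.94; Orozco 19/64 × $50,900 = 15,110.94; Bergstrom 15/64 × $50,900 = 11,929.69; Becker 5/64 × $50,900 = 3,976.56; Sato 10/64 × $50,900 = 7,953.12.
After rounding ($50): Chaudhri $9,550; Ibarra $2,400; Orozco $15,100; Bergstrom $11,950; Becker $4,000; Sato $7,950. Sum = $50,950.
Difference $50,900 − $50,950 = −$50 applied to largest profit-interest units (Orozco): Orozco becomes $15,050.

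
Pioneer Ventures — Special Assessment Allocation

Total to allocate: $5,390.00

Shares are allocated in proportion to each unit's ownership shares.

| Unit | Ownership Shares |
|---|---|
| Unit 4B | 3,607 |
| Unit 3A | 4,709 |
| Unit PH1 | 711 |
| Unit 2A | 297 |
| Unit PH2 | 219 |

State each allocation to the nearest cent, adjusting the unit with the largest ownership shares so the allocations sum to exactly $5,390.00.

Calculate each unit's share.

Combined ownership shares = 3,607 + 4,709 + 711 + 297 + 219 = 9,543.
Pro-rata amounts: Unit 4B 2,037.2765; Unit 3A 2,659.6993; Unit PH1 401.5813; Unit 2A 167.7491; Unit PH2 123.6938.
At nearest cent: Unit 4B $2,037.28; Unit 3A $2,659.70; Unit PH1 $401.58; Unit 2A $167.75; Unit PH2 $123.69. Sum = $5,390.00.
No rounding difference to absorb.

Unit 4B: $2,037.28; Unit 3A: $2,659.70; Unit PH1: $401.58; Unit 2A: $167.75; Unit PH2: $123.69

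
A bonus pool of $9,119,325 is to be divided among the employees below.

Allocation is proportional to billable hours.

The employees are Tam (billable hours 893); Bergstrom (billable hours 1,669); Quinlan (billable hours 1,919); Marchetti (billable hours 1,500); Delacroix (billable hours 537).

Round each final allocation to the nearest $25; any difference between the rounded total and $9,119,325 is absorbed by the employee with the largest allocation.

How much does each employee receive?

Tam: $1,249,400; Bergstrom: $2,335,100; Quinlan: $2,684,850; Marchetti: $2,098,650; Delacroix: $751,325

Billable hours total: 6,518.
Unrounded shares: Tam 893/6,518 × $9,119,325 = 1,249,395.09; Bergstrom 1,669/6,518 × $9,119,325 = 2,335,095.65; Quinlan 1,919/6,518 × $9,119,325 = 2,684,870.31; Marchetti 1,500/6,518 × $9,119,325 = 2,098,647.97; Delacroix 537/6,518 × $9,119,325 = 751,315.97.
Rounded to nearest $25: Tam $1,249,400; Bergstrom $2,335,100; Quinlan $2,684,875; Marchetti $2,098,650; Delacroix $751,325. Sum = $9,119,350.
Difference $9,119,325 − $9,119,350 = −$25 applied to largest allocation (Quinlan): Quinlan becomes $2,684,850.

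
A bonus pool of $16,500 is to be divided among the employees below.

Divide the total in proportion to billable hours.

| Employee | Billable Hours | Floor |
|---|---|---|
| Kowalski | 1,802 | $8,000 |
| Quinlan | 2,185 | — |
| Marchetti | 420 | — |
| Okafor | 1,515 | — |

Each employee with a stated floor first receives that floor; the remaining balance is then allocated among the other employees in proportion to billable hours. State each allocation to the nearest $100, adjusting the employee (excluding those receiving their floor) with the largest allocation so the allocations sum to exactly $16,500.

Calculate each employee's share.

Minimums first: Kowalski $8,000. Remaining pool $8,500.
Remaining pool split over remaining billable hours 4,120: Quinlan 4,507.89 → $4,500; Marchetti 866.50 → $900; Okafor 3,125.61 → $3,100.

Kowalski: $8,000; Quinlan: $4,500; Marchetti: $900; Okafor: $3,100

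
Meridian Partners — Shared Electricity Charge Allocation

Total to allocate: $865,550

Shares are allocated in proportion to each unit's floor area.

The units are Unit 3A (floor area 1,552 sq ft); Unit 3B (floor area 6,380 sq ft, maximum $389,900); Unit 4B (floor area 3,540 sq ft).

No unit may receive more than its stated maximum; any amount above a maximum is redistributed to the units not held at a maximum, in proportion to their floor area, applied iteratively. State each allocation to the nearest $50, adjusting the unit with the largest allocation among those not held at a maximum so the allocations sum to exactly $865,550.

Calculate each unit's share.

Unit 3A: $144,950 · Unit 3B: $389,900 · Unit 4B: $330,700

Sum of floor area: 11,472.
Pro-rata shares before constraints: Unit 3A 117,096.72; Unit 3B 481,364.10; Unit 4B 267,089.17.
Cap binds for Unit 3B ($389,900); residual $475,650 reallocated over remaining floor area 5,092.
Shares after redistribution: Unit 3A 144,974.23 → $144,950; Unit 4B 330,675.77 → $330,700.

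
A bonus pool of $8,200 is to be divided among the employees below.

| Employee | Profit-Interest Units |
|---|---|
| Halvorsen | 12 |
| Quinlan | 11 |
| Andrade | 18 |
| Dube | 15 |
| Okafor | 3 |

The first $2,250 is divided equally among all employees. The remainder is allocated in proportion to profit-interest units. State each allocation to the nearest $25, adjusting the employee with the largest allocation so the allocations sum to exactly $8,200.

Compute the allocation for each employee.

Halvorsen: $1,650; Quinlan: $1,550; Andrade: $2,275; Dube: $1,975; Okafor: $750

$2,250 shared equally gives $450 per employee.
Remainder $5,950 by profit-interest units (total 59): Halvorsen 1,210.17 → $1,200; Quinlan 1,109.32 → $1,100; Andrade 1,815.25 → $1,825; Dube 1,512.71 → $1,525; Okafor 302.54 → $300.
Totals: Halvorsen $450 + $1,200 = $1,650; Quinlan $450 + $1,100 = $1,550; Andrade $450 + $1,825 = $2,275; Dube $450 + $1,525 = $1,975; Okafor $450 + $300 = $750.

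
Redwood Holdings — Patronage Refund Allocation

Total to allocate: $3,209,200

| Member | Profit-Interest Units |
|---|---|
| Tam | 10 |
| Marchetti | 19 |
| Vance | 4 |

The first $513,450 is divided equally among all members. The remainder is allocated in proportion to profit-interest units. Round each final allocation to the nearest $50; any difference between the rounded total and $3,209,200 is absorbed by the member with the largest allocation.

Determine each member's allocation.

Equal tier: $513,450 ÷ 3 = $171,150 apiece.
Remainder $2,695,750 by profit-interest units (total 33): Tam 816,893.94 → $816,900; Marchetti 1,552,098.48 → $1,552,100; Vance 326,757.58 → $326,750.
Totals: Tam $171,150 + $816,900 = $988,050; Marchetti $171,150 + $1,552,100 = $1,723,250; Vance $171,150 + $326,750 = $497,900.

Tam: $988,050 | Marchetti: $1,723,250 | Vance: $497,900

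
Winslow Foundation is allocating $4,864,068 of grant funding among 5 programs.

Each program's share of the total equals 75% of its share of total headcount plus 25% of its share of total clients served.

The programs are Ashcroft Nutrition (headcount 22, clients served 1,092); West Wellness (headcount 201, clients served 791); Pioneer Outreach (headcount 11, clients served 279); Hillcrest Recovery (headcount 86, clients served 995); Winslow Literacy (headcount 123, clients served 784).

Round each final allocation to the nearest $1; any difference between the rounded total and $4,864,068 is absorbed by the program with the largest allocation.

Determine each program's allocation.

Ashcroft Nutrition: $518,110; West Wellness: $1,899,278; Pioneer Outreach: $176,671; Hillcrest Recovery: $1,015,212; Winslow Literacy: $1,254,797

Headcount total 443; clients served total 3,941.
Blended shares (75% headcount + 25% clients served): Ashcroft Nutrition 0.1065; West Wellness 0.3905; Pioneer Outreach 0.0363; Hillcrest Recovery 0.2087; Winslow Literacy 0.2580.
Proportional shares: Ashcroft Nutrition 518,109.86; West Wellness 1,899,277.85; Pioneer Outreach 176,670.63; Hillcrest Recovery 1,015,212.18; Winslow Literacy 1,254,797.47.
After rounding ($1): Ashcroft Nutrition $518,110; West Wellness $1,899,278; Pioneer Outreach $176,671; Hillcrest Recovery $1,015,212; Winslow Literacy $1,254,797. Sum = $4,864,068.
Rounded total matches; no reconciliation needed.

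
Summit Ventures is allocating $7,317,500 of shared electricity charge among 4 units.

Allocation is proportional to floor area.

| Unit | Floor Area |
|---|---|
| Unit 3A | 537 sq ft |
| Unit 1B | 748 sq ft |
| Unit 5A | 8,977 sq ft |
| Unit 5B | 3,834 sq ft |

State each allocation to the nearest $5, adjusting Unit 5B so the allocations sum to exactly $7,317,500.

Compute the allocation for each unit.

Combined floor area = 14,096.
Proportional shares: Unit 3A 537/14,096 × $7,317,500 = 278,766.85; Unit 1B 748/14,096 × $7,317,500 = 388,300.94; Unit 5A 8,977/14,096 × $7,317,500 = 4,660,130.36; Unit 5B 3,834/14,096 × $7,317,500 = 1,990,301.86.
At nearest $5: Unit 3A $278,765; Unit 1B $388,300; Unit 5A $4,660,130; Unit 5B $1,990,300. Sum = $7,317,495.
Difference $7,317,500 − $7,317,495 = +$5 applied to Unit 5B: Unit 5B becomes $1,990,305.

Unit 3A: $278,765 · Unit 1B: $388,300 · Unit 5A: $4,660,130 · Unit 5B: $1,990,305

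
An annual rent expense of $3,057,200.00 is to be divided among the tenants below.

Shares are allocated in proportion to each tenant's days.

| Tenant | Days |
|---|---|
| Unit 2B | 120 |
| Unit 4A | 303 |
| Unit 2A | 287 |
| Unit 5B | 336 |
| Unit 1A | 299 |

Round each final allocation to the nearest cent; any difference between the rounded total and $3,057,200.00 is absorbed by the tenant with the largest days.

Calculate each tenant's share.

Unit 2B: $272,761.34; Unit 4A: $688,722.38; Unit 2A: $652,354.20; Unit 5B: $763,731.75; Unit 1A: $679,630.33

Combined days = 120 + 303 + 287 + 336 + 299 = 1,345.
Proportional shares: Unit 2B 272,761.3383; Unit 4A 688,722.3792; Unit 2A 652,354.2007; Unit 5B 763,731.7472; Unit 1A 679,630.3346.
At nearest cent: Unit 2B $272,761.34; Unit 4A $688,722.38; Unit 2A $652,354.20; Unit 5B $763,731.75; Unit 1A $679,630.33. Sum = $3,057,200.00.
Sum already equals the total — no adjustment.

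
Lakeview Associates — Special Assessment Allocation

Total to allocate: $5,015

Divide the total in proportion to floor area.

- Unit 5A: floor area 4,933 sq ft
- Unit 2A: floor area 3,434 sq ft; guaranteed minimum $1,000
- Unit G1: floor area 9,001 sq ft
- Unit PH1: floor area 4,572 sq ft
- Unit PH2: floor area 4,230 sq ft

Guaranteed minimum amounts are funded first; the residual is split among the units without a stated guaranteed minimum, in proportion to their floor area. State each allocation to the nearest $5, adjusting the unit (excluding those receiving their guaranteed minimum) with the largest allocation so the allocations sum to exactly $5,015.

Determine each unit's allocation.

Unit 5A: $870 · Unit 2A: $1,000 · Unit G1: $1,595 · Unit PH1: $805 · Unit PH2: $745

Fund the minimums — Unit 2A $1,000. Residual $4,015.
Residual split over remaining floor area 22,736: Unit 5A 871.13 → $870; Unit G1 1,589.51 → $1,590; Unit PH1 807.38 → $805; Unit PH2 746.98 → $745.
Rounding difference +$5 applied to Unit G1 → $1,595.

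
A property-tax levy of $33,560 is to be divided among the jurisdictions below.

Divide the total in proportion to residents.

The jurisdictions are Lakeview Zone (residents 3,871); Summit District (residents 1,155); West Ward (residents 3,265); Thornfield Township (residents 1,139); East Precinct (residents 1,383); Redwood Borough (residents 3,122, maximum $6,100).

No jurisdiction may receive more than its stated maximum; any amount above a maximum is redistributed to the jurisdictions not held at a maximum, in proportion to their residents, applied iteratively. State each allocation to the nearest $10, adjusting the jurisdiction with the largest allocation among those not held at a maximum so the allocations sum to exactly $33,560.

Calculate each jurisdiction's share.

Lakeview Zone: $9,840 | Summit District: $2,930 | West Ward: $8,290 | Thornfield Township: $2,890 | East Precinct: $3,510 | Redwood Borough: $6,100

Total residents = 13,935.
Proportional shares (ignoring caps): Lakeview Zone 9,322.62; Summit District 2,781.61; West Ward 7,863.18; Thornfield Township 2,743.08; East Precinct 3,330.71; Redwood Borough 7,518.79.
Cap binds for Redwood Borough ($6,100); remaining pool $27,460 reallocated over remaining residents 10,813.
Shares after redistribution: Lakeview Zone 9,830.54 → $9,830; Summit District 2,933.16 → $2,930; West Ward 8,291.58 → $8,290; Thornfield Township 2,892.53 → $2,890; East Precinct 3,512.18 → $3,510.
Rounding difference +$10 applied to Lakeview Zone → $9,840.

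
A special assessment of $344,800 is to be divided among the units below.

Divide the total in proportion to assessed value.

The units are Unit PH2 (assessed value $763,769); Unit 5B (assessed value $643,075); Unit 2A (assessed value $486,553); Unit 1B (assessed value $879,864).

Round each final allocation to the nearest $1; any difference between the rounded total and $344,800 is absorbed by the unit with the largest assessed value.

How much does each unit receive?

Combined assessed value = 2,773,261.
Raw shares: Unit PH2 763,769/2,773,261 × $344,800 = 94,959.53; Unit 5B 643,075/2,773,261 × $344,800 = 79,953.62; Unit 2A 486,553/2,773,261 × $344,800 = 60,493.22; Unit 1B 879,864/2,773,261 × $344,800 = 109,393.64.
At nearest $1: Unit PH2 $94,960; Unit 5B $79,954; Unit 2A $60,493; Unit 1B $109,394. Sum = $344,801.
Difference $344,800 − $344,801 = −$1 applied to largest assessed value (Unit 1B): Unit 1B becomes $109,393.

Unit PH2: $94,960 · Unit 5B: $79,954 · Unit 2A: $60,493 · Unit 1B: $109,393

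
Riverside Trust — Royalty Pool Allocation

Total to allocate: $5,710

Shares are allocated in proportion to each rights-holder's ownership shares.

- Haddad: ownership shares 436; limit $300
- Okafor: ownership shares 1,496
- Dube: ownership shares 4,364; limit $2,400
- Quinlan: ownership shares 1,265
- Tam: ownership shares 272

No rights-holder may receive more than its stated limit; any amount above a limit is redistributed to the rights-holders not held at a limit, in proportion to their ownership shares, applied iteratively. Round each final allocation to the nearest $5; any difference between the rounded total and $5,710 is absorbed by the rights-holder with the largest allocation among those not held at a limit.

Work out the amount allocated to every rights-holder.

Haddad: $300 | Okafor: $1,485 | Dube: $2,400 | Quinlan: $1,255 | Tam: $270

Ownership shares total: 7,833.
Pro-rata shares before constraints: Haddad 317.83; Okafor 1,090.53; Dube 3,181.21; Quinlan 922.14; Tam 198.28.
Cap binds for Haddad ($300), Dube ($2,400); balance $3,010 reallocated over remaining ownership shares 3,033.
Shares after redistribution: Okafor 1,484.66 → $1,485; Quinlan 1,255.41 → $1,255; Tam 269.94 → $270.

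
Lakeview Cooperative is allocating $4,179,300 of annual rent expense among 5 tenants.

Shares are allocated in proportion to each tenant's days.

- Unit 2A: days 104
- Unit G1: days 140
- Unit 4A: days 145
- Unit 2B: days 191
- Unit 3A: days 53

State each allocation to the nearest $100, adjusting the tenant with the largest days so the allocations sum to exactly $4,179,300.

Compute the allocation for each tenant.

Unit 2A: $686,600; Unit G1: $924,300; Unit 4A: $957,300; Unit 2B: $1,261,200; Unit 3A: $349,900

Combined days = 104 + 140 + 145 + 191 + 53 = 633.
Raw shares: Unit 2A 686,646.45; Unit G1 924,331.75; Unit 4A 957,343.60; Unit 2B 1,261,052.61; Unit 3A 349,925.59.
Rounded to nearest $100: Unit 2A $686,600; Unit G1 $924,300; Unit 4A $957,300; Unit 2B $1,261,100; Unit 3A $349,900. Sum = $4,179,200.
Difference $4,179,300 − $4,179,200 = +$100 applied to largest days (Unit 2B): Unit 2B becomes $1,261,200.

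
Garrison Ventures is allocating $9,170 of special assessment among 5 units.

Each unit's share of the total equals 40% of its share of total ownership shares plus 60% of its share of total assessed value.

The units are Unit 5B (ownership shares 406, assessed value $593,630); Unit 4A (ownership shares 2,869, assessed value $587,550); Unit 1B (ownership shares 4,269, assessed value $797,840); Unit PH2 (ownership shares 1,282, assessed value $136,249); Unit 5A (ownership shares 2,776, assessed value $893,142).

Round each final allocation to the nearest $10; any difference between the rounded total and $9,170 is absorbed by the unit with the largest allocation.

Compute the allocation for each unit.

Totals — ownership shares 11,602, assessed value 3,008,411.
Blended shares (40% ownership shares + 60% assessed value): Unit 5B 0.1324; Unit 4A 0.2161; Unit 1B 0.3063; Unit PH2 0.0714; Unit 5A 0.2738.
Unrounded shares: Unit 5B 1,214.03; Unit 4A 1,981.60; Unit 1B 2,808.80; Unit PH2 654.49; Unit 5A 2,511.08.
After rounding ($10): Unit 5B $1,210; Unit 4A $1,980; Unit 1B $2,810; Unit PH2 $650; Unit 5A $2,510. Sum = $9,160.
Difference $9,170 − $9,160 = +$10 applied to largest allocation (Unit 1B): Unit 1B becomes $2,820.

Unit 5B: $1,210; Unit 4A: $1,980; Unit 1B: $2,820; Unit PH2: $650; Unit 5A: $2,510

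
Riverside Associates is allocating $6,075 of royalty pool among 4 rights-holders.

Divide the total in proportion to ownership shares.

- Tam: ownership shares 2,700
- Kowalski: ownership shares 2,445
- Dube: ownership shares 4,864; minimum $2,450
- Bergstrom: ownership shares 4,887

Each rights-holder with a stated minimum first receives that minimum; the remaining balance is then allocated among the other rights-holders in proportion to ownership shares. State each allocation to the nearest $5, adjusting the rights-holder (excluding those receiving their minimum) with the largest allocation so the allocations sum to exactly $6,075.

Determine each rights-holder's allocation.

Minimums first: Dube $2,450. Remaining pool $3,625.
Remaining pool split over remaining ownership shares 10,032: Tam 975.63 → $975; Kowalski 883.49 → $885; Bergstrom 1,765.89 → $1,765.

Tam: $975 | Kowalski: $885 | Dube: $2,450 | Bergstrom: $1,765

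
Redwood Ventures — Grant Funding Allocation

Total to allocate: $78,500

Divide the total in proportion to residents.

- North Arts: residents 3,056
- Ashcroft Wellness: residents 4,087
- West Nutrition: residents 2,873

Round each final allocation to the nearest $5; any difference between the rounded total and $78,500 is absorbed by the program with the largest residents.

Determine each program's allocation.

Combined residents = 10,016.
Raw shares: North Arts 3,056/10,016 × $78,500 = 23,951.28; Ashcroft Wellness 4,087/10,016 × $78,500 = 32,031.70; West Nutrition 2,873/10,016 × $78,500 = 22,517.02.
Rounded to nearest $5: North Arts $23,950; Ashcroft Wellness $32,030; West Nutrition $22,515. Sum = $78,495.
Difference $78,500 − $78,495 = +$5 applied to largest residents (Ashcroft Wellness): Ashcroft Wellness becomes $32,035.

North Arts: $23,950 | Ashcroft Wellness: $32,035 | West Nutrition: $22,515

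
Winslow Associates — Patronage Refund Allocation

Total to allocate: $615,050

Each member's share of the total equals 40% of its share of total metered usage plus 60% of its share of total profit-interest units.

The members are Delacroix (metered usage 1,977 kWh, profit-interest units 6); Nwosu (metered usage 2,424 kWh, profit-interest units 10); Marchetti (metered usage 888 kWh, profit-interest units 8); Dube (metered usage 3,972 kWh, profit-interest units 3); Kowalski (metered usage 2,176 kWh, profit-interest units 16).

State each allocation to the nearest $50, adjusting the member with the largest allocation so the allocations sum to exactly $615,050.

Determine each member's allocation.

Delacroix: $94,000 · Nwosu: $137,950 · Marchetti: $87,750 · Dube: $111,200 · Kowalski: $184,150

Totals — metered usage 11,437, profit-interest units 43.
Blended shares (40% metered usage + 60% profit-interest units): Delacroix 0.1529; Nwosu 0.2243; Marchetti 0.1427; Dube 0.1808; Kowalski 0.2994.
Pro-rata amounts: Delacroix 94,019.58; Nwosu 137,963.32; Marchetti 87,758.41; Dube 111,187.52; Kowalski 184,121.18.
Rounded to nearest $50: Delacroix $94,000; Nwosu $137,950; Marchetti $87,750; Dube $111,200; Kowalski $184,100. Sum = $615,000.
Difference $615,050 − $615,000 = +$50 applied to largest allocation (Kowalski): Kowalski becomes $184,150.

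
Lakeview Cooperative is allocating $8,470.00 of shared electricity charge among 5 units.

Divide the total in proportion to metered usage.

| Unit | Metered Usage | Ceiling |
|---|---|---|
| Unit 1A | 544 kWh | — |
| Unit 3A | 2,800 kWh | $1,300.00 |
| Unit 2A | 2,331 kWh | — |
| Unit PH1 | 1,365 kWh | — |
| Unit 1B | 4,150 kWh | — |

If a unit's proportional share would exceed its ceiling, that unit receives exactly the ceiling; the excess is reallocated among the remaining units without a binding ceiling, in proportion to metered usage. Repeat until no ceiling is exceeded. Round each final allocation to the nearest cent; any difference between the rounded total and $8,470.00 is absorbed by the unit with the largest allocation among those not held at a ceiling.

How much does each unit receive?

Unit 1A: $464.90 · Unit 3A: $1,300.00 · Unit 2A: $1,992.05 · Unit PH1: $1,166.51 · Unit 1B: $3,546.54

Total metered usage = 11,190.
Proportional shares (ignoring caps): Unit 1A 411.7676; Unit 3A 2,119.3923; Unit 2A 1,764.3941; Unit PH1 1,033.2038; Unit 1B 3,141.2422.
Cap binds for Unit 3A ($1,300.00); remaining pool $7,170.00 reallocated over remaining metered usage 8,390.
Shares after redistribution: Unit 1A 464.8963 → $464.90; Unit 2A 1,992.0465 → $1,992.05; Unit PH1 1,166.5137 → $1,166.51; Unit 1B 3,546.5435 → $3,546.54.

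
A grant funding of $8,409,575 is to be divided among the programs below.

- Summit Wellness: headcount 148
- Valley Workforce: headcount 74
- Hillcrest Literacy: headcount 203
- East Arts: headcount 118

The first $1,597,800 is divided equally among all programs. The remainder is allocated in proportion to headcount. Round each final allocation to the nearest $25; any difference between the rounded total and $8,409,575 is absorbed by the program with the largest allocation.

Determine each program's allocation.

First tranche $1,597,800 split equally: $399,450 each.
Remainder $6,811,775 by headcount (total 543): Summit Wellness 1,856,616.39 → $1,856,625; Valley Workforce 928,308.20 → $928,300; Hillcrest Literacy 2,546,575.18 → $2,546,575; East Arts 1,480,275.23 → $1,480,275.
Totals: Summit Wellness $399,450 + $1,856,625 = $2,256,075; Valley Workforce $399,450 + $928,300 = $1,327,750; Hillcrest Literacy $399,450 + $2,546,575 = $2,946,025; East Arts $399,450 + $1,480,275 = $1,879,725.

Summit Wellness: $2,256,075; Valley Workforce: $1,327,750; Hillcrest Literacy: $2,946,025; East Arts: $1,879,725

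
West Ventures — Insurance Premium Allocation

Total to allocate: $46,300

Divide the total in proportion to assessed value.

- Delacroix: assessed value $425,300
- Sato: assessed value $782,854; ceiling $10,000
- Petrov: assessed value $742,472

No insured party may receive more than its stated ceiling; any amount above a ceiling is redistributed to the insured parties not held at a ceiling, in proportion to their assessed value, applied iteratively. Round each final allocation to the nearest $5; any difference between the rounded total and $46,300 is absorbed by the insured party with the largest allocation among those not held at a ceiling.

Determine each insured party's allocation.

Assessed value total: 1,950,626.
Pro-rata shares before constraints: Delacroix 10,094.91; Sato 18,581.80; Petrov 17,623.29.
Held at cap: Sato ($10,000); balance $36,300 reallocated over remaining assessed value 1,167,772.
Redistributed shares: Delacroix 13,220.38 → $13,220; Petrov 23,079.62 → $23,080.

Delacroix: $13,220 | Sato: $10,000 | Petrov: $23,080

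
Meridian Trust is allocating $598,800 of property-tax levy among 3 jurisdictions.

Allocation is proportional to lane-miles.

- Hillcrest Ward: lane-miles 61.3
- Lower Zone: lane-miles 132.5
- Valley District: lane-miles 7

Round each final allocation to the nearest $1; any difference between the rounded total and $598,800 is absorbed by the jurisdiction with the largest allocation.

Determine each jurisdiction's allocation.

Sum of lane-miles: 200.8.
Unrounded shares: Hillcrest Ward 61.3/200.8 × $598,800 = 182,801.00; Lower Zone 132.5/200.8 × $598,800 = 395,124.502; Valley District 7/200.8 × $598,800 = 20,874.502.
Rounded to nearest $1: Hillcrest Ward $182,801; Lower Zone $395,125; Valley District $20,875. Sum = $598,801.
Difference $598,800 − $598,801 = −$1 applied to largest allocation (Lower Zone): Lower Zone becomes $395,124.

Hillcrest Ward: $182,801 · Lower Zone: $395,124 · Valley District: $20,875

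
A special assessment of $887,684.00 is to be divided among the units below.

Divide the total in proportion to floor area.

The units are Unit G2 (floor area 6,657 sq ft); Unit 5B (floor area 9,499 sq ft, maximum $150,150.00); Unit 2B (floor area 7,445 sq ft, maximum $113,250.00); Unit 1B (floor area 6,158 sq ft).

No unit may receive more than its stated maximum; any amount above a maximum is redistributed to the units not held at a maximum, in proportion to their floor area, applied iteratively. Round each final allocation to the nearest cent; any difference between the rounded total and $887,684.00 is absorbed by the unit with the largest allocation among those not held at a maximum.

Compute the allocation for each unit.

Unit G2: $324,296.42; Unit 5B: $150,150.00; Unit 2B: $113,250.00; Unit 1B: $299,987.58

Combined floor area = 29,759.
Pro-rata shares before constraints: Unit G2 198,572.2769; Unit 5B 283,346.5612; Unit 2B 222,077.6027; Unit 1B 183,687.5591.
Cap binds for Unit 5B ($150,150.00), Unit 2B ($113,250.00); remaining pool $624,284.00 reallocated over remaining floor area 12,815.
Shares after redistribution: Unit G2 324,296.4173 → $324,296.42; Unit 1B 299,987.5827 → $299,987.58.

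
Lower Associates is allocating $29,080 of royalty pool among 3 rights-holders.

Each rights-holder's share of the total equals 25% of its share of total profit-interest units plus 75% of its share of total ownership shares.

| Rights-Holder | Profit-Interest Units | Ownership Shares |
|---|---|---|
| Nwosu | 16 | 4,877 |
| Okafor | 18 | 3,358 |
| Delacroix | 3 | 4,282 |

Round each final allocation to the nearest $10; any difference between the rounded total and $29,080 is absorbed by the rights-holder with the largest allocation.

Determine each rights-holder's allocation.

Totals — profit-interest units 37, ownership shares 12,517.
Combined weights (25% profit-interest units + 75% ownership shares): Nwosu 0.4003; Okafor 0.3228; Delacroix 0.2768.
Raw shares: Nwosu 11,641.62; Okafor 9,387.84; Delacroix 8,050.55.
After rounding ($10): Nwosu $11,640; Okafor $9,390; Delacroix $8,050. Sum = $29,080.
Rounded total matches; no reconciliation needed.

Nwosu: $11,640 | Okafor: $9,390 | Delacroix: $8,050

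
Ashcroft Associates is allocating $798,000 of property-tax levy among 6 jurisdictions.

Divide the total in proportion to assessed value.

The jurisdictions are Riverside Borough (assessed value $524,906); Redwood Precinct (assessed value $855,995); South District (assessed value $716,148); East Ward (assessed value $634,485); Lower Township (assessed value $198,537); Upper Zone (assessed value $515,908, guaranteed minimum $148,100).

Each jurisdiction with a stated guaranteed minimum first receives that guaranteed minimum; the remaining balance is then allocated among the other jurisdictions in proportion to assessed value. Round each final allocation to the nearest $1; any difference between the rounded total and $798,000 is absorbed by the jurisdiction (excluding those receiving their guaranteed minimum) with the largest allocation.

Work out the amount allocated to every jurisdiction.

Fund the minimums — Upper Zone $148,100. Residual $649,900.
Residual split over remaining assessed value 2,930,071: Riverside Borough 116,425.99 → $116,426; Redwood Precinct 189,862.69 → $189,863; South District 158,844.13 → $158,844; East Ward 140,730.99 → $140,731; Lower Township 44,036.20 → $44,036.

Riverside Borough: $116,426 · Redwood Precinct: $189,863 · South District: $158,844 · East Ward: $140,731 · Lower Township: $44,036 · Upper Zone: $148,100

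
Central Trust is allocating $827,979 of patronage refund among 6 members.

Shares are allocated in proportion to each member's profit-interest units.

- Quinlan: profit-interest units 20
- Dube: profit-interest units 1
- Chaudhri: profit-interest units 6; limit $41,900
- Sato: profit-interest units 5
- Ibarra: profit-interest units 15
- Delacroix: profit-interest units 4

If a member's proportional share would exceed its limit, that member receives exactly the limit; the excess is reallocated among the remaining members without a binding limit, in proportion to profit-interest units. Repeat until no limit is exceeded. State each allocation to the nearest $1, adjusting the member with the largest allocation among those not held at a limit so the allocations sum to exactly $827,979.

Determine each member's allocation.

Sum of profit-interest units: 51.
Proportional shares (ignoring caps): Quinlan 324,697.65; Dube 16,234.88; Chaudhri 97,409.29; Sato 81,174.41; Ibarra 243,523.24; Delacroix 64,939.53.
Held at cap: Chaudhri ($41,900); balance $786,079 reallocated over remaining profit-interest units 45.
Remaining shares: Quinlan 349,368.44 → $349,368; Dube 17,468.42 → $17,468; Sato 87,342.11 → $87,342; Ibarra 262,026.33 → $262,026; Delacroix 69,873.69 → $69,874.
Rounding difference +$1 applied to Quinlan → $349,369.

Quinlan: $349,369; Dube: $17,468; Chaudhri: $41,900; Sato: $87,342; Ibarra: $262,026; Delacroix: $69,874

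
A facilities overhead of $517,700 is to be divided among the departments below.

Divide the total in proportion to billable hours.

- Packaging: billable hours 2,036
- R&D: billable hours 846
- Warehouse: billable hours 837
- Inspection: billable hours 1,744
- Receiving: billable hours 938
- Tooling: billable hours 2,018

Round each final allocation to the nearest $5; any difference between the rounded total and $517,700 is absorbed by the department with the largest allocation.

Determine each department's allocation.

Sum of billable hours: 8,419.
Proportional shares: Packaging 2,036/8,419 × $517,700 = 125,197.43; R&D 846/8,419 × $517,700 = 52,022.12; Warehouse 837/8,419 × $517,700 = 51,468.69; Inspection 1,744/8,419 × $517,700 = 107,241.81; Receiving 938/8,419 × $517,700 = 57,679.37; Tooling 2,018/8,419 × $517,700 = 124,090.58.
After rounding ($5): Packaging $125,195; R&D $52,020; Warehouse $51,470; Inspection $107,240; Receiving $57,680; Tooling $124,090. Sum = $517,695.
Difference $517,700 − $517,695 = +$5 applied to largest allocation (Packaging): Packaging becomes $125,200.

Packaging: $125,200 · R&D: $52,020 · Warehouse: $51,470 · Inspection: $107,240 · Receiving: $57,680 · Tooling: $124,090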